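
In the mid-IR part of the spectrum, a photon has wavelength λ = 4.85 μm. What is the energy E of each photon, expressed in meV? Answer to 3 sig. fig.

256 meV

Use h = 6.62607015 × 10^-34 J·s, c = 2.99792458 × 10^8 m/s, 1 eV = 1.602176634 × 10^-19 J.
First convert: λ = 4.85 μm = 4.85 × 10^-6 m.
For a photon E = hc/λ, so E = 4.096 × 10^-20 J.
Converting to meV: E = 255.6 meV ≈ 256 meV.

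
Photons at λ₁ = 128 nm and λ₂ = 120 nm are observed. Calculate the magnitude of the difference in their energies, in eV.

Using E = hc/λ: E₁ = 1.552 × 10^-18 J, E₂ = 1.655 × 10^-18 J.
|ΔE| = |1.552 × 10^-18 − 1.655 × 10^-18| = 1.03 × 10^-19 J = 0.646 eV.

0.646 eV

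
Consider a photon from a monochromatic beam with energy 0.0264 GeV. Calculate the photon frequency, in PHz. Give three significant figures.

Use h = 6.62607015 × 10^-34 J·s, 1 eV = 1.602176634 × 10^-19 J.
First convert: E = 0.0264 GeV = 4.2297 × 10^-12 J.
The photon relation is f = E/h, giving f = 6.383 × 10^21 Hz.
Converting to PHz: f = 6.383 × 10^6 PHz ≈ 6.38 × 10^6 PHz.

6.38 × 10^6 PHz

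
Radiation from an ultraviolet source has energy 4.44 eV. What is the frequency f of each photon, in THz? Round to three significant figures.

1070 THz

Use h = 6.62607015·10^-34 J·s, 1 eV = 1.602176634·10^-19 J.
First convert: E = 4.44 eV = 7.1137·10^-19 J.
Apply f = E/h: f = 1.074·10^15 Hz.
Converting to THz: f = 1074 THz ≈ 1070 THz.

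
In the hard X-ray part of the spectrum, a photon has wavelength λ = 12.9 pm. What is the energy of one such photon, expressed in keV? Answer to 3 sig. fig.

In SI units: λ = 12.9 pm = 1.29 × 10^-11 m.
Since E = hc/λ for a photon, E = 1.540 × 10^-14 J.
Converting to keV: E = 96.11 keV ≈ 96.1 keV.

96.1 keV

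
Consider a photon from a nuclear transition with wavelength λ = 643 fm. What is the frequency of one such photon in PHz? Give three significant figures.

4.66·10^5 PHz

First convert: λ = 643 fm = 6.43·10^-13 m.
Apply f = c/λ: f = 4.662·10^20 Hz.
Converting to PHz: f = 466200 PHz ≈ 4.66·10^5 PHz.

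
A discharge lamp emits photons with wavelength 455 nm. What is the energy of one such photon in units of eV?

Use h = 6.62607015·10^-34 J·s, c = 2.99792458·10^8 m/s, 1 eV = 1.602176634·10^-19 J.
First convert: λ = 455 nm = 4.55·10^-7 m.
The photon relation is E = hc/λ, giving E = 4.366·10^-19 J.
Converting to eV: E = 2.725 eV ≈ 2.72 eV.

2.72 eV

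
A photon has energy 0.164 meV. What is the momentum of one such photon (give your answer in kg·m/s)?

Take c = 2.99792458 × 10^8 m/s, 1 eV = 1.602176634 × 10^-19 J.
In SI units: E = 0.164 meV = 2.6276 × 10^-23 J.
Since p = E/c for a photon, p = 8.765 × 10^-32 kg·m/s.
So p ≈ 8.76 × 10^-32 kg·m/s.

8.76 × 10^-32 kg·m/s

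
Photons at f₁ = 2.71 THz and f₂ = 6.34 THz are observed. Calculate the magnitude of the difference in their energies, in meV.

Using E = hf: E₁ = 1.796 × 10^-21 J, E₂ = 4.201 × 10^-21 J.
|ΔE| = |1.796 × 10^-21 − 4.201 × 10^-21| = 2.41 × 10^-21 J = 15.0 meV.

15.0 meV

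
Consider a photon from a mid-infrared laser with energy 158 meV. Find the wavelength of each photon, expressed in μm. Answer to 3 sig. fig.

Convert to SI: E = 158 meV = 2.5314e-20 J.
Since λ = hc/E for a photon, λ = 7.847e-6 m.
Converting to μm: λ = 7.847 μm ≈ 7.85 μm.

7.85 μm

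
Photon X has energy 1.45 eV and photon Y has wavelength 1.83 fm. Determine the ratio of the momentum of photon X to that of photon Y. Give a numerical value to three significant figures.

2.14e-9

p_X = 7.749e-28 kg·m/s (from energy = 1.45 eV, via p = E/c).
p_Y = 3.621e-19 kg·m/s (from wavelength = 1.83 fm, via p = h/λ).
Ratio = 7.749e-28 / 3.621e-19 = 2.14e-9.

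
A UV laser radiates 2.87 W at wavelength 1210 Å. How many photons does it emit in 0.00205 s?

3.58e15 photons

Total energy: E_total = P·t = 2.87 × 0.00205 = 0.005884 J.
Per-photon energy: E = 1.642e-18 J.
N = E_total / E_photon = 3.58e15.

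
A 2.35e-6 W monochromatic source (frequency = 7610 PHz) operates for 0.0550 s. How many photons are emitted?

2.56e7 photons

Total energy: E_total = P·t = 2.35e-6 × 0.0550 = 1.292e-7 J.
Per-photon energy: E = 5.042e-15 J.
N = E_total / E_photon = 2.56e7.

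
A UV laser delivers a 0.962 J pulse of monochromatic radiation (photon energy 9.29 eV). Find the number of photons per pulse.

Per-photon energy: E = 1.488 × 10^-18 J (from energy = 9.29 eV).
N = E_total / E_photon = 0.962 J / 1.488 × 10^-18 J = 6.46 × 10^17.

6.46 × 10^17 photons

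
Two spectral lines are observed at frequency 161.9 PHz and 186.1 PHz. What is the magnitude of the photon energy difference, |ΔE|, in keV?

Using E = hf: E₁ = 1.0728 × 10^-16 J, E₂ = 1.2331 × 10^-16 J.
|ΔE| = |1.0728 × 10^-16 − 1.2331 × 10^-16| = 1.60 × 10^-17 J = 0.100 keV.

0.100 keV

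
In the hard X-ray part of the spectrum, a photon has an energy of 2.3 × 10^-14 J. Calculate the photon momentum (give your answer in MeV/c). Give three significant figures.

Apply p = E/c: p = 7.672 × 10^-23 kg·m/s.
Converting to MeV/c: p = 0.1436 MeV/c ≈ 0.144 MeV/c.

0.144 MeV/c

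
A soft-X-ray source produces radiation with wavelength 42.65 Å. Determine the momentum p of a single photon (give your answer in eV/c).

Use h = 6.62607015 × 10^-34 J·s, c = 2.99792458 × 10^8 m/s, 1 eV = 1.602176634 × 10^-19 J.
In SI units: λ = 42.65 Å = 4.265 × 10^-9 m.
Apply p = h/λ: p = 1.554 × 10^-25 kg·m/s.
Converting to eV/c: p = 290.7 eV/c ≈ 291 eV/c.

291 eV/c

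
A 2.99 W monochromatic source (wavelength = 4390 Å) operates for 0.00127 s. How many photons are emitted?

8.39e15 photons

Total energy: E_total = P·t = 2.99 × 0.00127 = 0.003797 J.
Per-photon energy: E = 4.525e-19 J.
N = E_total / E_photon = 8.39e15.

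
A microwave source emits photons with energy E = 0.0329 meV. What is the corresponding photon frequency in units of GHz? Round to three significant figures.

Use h = 6.62607015·10^-34 J·s, 1 eV = 1.602176634·10^-19 J.
First convert: E = 0.0329 meV = 5.2712·10^-24 J.
The photon relation is f = E/h, giving f = 7.955·10^9 Hz.
Converting to GHz: f = 7.955 GHz ≈ 7.96 GHz.

7.96 GHz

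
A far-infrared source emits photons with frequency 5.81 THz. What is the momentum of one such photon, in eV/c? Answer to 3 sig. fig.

Use h = 6.62607015e-34 J·s, c = 2.99792458e8 m/s, 1 eV = 1.602176634e-19 J.
First convert: f = 5.81 THz = 5.81e12 Hz.
Apply p = hf/c: p = 1.284e-29 kg·m/s.
Converting to eV/c: p = 0.02403 eV/c ≈ 0.0240 eV/c.

0.0240 eV/c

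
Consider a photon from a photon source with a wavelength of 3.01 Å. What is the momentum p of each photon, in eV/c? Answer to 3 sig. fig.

Take h = 6.62607015e-34 J·s, c = 2.99792458e8 m/s, 1 eV = 1.602176634e-19 J.
Convert to SI: λ = 3.01 Å = 3.01e-10 m.
Apply p = h/λ: p = 2.201e-24 kg·m/s.
Converting to eV/c: p = 4119 eV/c ≈ 4120 eV/c.

4120 eV/c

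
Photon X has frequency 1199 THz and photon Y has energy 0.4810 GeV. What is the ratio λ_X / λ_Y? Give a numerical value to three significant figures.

λ_X = 2.500e-7 m (from frequency = 1199 THz, via λ = c/f).
λ_Y = 2.578e-15 m (from energy = 0.4810 GeV, via λ = hc/E).
Ratio = 2.500e-7 / 2.578e-15 = 9.70e7.

9.70e7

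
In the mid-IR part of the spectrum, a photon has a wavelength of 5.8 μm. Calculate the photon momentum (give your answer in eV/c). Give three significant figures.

Convert to SI: λ = 5.8 μm = 5.8 × 10^-6 m.
For a photon p = h/λ, so p = 1.142 × 10^-28 kg·m/s.
Converting to eV/c: p = 0.2138 eV/c ≈ 0.214 eV/c.

0.214 eV/c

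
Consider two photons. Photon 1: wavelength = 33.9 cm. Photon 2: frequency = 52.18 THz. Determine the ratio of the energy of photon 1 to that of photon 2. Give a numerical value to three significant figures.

E_1 = 5.860·10^-25 J (from wavelength = 33.9 cm, via E = hc/λ).
E_2 = 3.457·10^-20 J (from frequency = 52.18 THz, via E = hf).
Ratio = 5.860·10^-25 / 3.457·10^-20 = 1.69·10^-5.

1.69·10^-5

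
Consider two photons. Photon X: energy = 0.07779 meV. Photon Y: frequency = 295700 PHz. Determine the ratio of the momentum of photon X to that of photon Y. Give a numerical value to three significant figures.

p_X = 4.157 × 10^-32 kg·m/s (from energy = 0.07779 meV, via p = E/c).
p_Y = 6.536 × 10^-22 kg·m/s (from frequency = 295700 PHz, via p = hf/c).
Ratio = 4.157 × 10^-32 / 6.536 × 10^-22 = 6.36 × 10^-11.

6.36 × 10^-11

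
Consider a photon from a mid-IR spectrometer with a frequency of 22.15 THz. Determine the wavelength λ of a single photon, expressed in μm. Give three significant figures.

In SI units: f = 22.15 THz = 2.215 × 10^13 Hz.
Apply λ = c/f: λ = 1.353 × 10^-5 m.
Converting to μm: λ = 13.53 μm ≈ 13.5 μm.

13.5 μm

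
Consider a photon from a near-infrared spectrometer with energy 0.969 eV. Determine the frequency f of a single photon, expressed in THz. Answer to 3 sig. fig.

234 THz

Convert to SI: E = 0.969 eV = 1.5525e-19 J.
Since f = E/h for a photon, f = 2.343e14 Hz.
Converting to THz: f = 234.3 THz ≈ 234 THz.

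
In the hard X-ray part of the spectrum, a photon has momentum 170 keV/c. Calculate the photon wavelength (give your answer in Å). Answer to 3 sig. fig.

Take h = 6.62607015e-34 J·s, c = 2.99792458e8 m/s, 1 eV = 1.602176634e-19 J.
First convert: p = 170 keV/c = 9.0853e-23 kg·m/s.
Since λ = h/p for a photon, λ = 7.293e-12 m.
Converting to Å: λ = 0.07293 Å ≈ 0.0729 Å.

0.0729 Å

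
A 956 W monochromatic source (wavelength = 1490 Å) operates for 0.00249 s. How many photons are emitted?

Total energy: E_total = P·t = 956 × 0.00249 = 2.380 J.
Per-photon energy: E = 1.333e-18 J.
N = E_total / E_photon = 1.79e18.

1.79e18 photons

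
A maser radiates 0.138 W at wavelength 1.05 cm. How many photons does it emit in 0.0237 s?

Total energy: E_total = P·t = 0.138 × 0.0237 = 0.003271 J.
Per-photon energy: E = 1.892·10^-23 J.
N = E_total / E_photon = 1.73·10^20.

1.73·10^20 photons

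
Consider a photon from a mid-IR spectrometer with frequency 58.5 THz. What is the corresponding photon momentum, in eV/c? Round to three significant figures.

Use h = 6.62607015e-34 J·s, c = 2.99792458e8 m/s, 1 eV = 1.602176634e-19 J.
Convert to SI: f = 58.5 THz = 5.85e13 Hz.
The photon relation is p = hf/c, giving p = 1.293e-28 kg·m/s.
Converting to eV/c: p = 0.2419 eV/c ≈ 0.242 eV/c.

0.242 eV/c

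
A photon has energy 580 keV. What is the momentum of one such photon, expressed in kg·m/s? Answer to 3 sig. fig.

3.10e-22 kg·m/s

In SI units: E = 580 keV = 9.2926e-14 J.
For a photon p = E/c, so p = 3.100e-22 kg·m/s.
So p ≈ 3.10e-22 kg·m/s.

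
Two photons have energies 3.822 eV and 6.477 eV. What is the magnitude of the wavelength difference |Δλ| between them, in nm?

133 nm

Using λ = hc/E: λ₁ = 3.2440 × 10^-7 m, λ₂ = 1.9142 × 10^-7 m.
|Δλ| = |3.2440 × 10^-7 − 1.9142 × 10^-7| = 1.33 × 10^-7 m = 133 nm.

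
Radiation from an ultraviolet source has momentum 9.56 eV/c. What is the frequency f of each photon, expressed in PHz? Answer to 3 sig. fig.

2.31 PHz

(h = 6.62607015 × 10^-34 J·s, c = 2.99792458 × 10^8 m/s, 1 eV = 1.602176634 × 10^-19 J.)
Convert to SI: p = 9.56 eV/c = 5.1091 × 10^-27 kg·m/s.
The photon relation is f = pc/h, giving f = 2.312 × 10^15 Hz.
Converting to PHz: f = 2.312 PHz ≈ 2.31 PHz.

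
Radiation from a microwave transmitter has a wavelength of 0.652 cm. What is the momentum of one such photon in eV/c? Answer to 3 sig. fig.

1.90·10^-4 eV/c

Use h = 6.62607015·10^-34 J·s, c = 2.99792458·10^8 m/s, 1 eV = 1.602176634·10^-19 J.
Convert to SI: λ = 0.652 cm = 0.00652 m.
For a photon p = h/λ, so p = 1.016·10^-31 kg·m/s.
Converting to eV/c: p = 1.902·10^-4 eV/c ≈ 1.90·10^-4 eV/c.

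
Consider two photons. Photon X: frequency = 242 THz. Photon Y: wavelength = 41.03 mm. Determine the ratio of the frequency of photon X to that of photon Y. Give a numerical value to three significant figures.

3.31·10^4

f_X = 2.420·10^14 Hz (from frequency = 242 THz, via f given directly).
f_Y = 7.307·10^9 Hz (from wavelength = 41.03 mm, via f = c/λ).
Ratio = 2.420·10^14 / 7.307·10^9 = 3.31·10^4.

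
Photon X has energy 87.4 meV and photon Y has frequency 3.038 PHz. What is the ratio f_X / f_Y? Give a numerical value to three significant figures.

f_X = 2.113 × 10^13 Hz (from energy = 87.4 meV, via f = E/h).
f_Y = 3.038 × 10^15 Hz (from frequency = 3.038 PHz, via f given directly).
Ratio = 2.113 × 10^13 / 3.038 × 10^15 = 6.96 × 10^-3.

6.96 × 10^-3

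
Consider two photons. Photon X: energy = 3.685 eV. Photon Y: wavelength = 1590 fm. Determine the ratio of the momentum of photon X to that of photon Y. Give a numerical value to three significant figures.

p_X = 1.969e-27 kg·m/s (from energy = 3.685 eV, via p = E/c).
p_Y = 4.167e-22 kg·m/s (from wavelength = 1590 fm, via p = h/λ).
Ratio = 1.969e-27 / 4.167e-22 = 4.73e-6.

4.73e-6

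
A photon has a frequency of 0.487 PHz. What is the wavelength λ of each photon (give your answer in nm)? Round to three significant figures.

616 nm

First convert: f = 0.487 PHz = 4.87 × 10^14 Hz.
The photon relation is λ = c/f, giving λ = 6.156 × 10^-7 m.
Converting to nm: λ = 615.6 nm ≈ 616 nm.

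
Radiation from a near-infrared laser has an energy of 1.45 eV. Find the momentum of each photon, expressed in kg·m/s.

(c = 2.99792458·10^8 m/s, 1 eV = 1.602176634·10^-19 J.)
First convert: E = 1.45 eV = 2.3232·10^-19 J.
Apply p = E/c: p = 7.749·10^-28 kg·m/s.
So p ≈ 7.75·10^-28 kg·m/s.

7.75·10^-28 kg·m/s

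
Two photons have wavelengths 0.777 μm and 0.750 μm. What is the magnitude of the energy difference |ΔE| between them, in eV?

Using E = hc/λ: E₁ = 2.557e-19 J, E₂ = 2.649e-19 J.
|ΔE| = |2.557e-19 − 2.649e-19| = 9.20e-21 J = 0.0574 eV.

0.0574 eV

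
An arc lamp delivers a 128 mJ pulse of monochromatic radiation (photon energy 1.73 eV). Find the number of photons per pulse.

Per-photon energy: E = 2.772e-19 J (from energy = 1.73 eV).
N = E_total / E_photon = 0.128 J / 2.772e-19 J = 4.62e17.

4.62e17 photons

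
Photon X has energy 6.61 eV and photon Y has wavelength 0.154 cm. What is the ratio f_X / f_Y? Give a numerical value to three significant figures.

8210

f_X = 1.598 × 10^15 Hz (from energy = 6.61 eV, via f = E/h).
f_Y = 1.947 × 10^11 Hz (from wavelength = 0.154 cm, via f = c/λ).
Ratio = 1.598 × 10^15 / 1.947 × 10^11 = 8210.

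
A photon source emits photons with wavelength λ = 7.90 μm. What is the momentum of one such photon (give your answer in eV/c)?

Convert to SI: λ = 7.90 μm = 7.90 × 10^-6 m.
Since p = h/λ for a photon, p = 8.387 × 10^-29 kg·m/s.
Converting to eV/c: p = 0.1569 eV/c ≈ 0.157 eV/c.

0.157 eV/c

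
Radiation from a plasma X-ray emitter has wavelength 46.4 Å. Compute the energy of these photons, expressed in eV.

267 eV

In SI units: λ = 46.4 Å = 4.64e-9 m.
Apply E = hc/λ: E = 4.281e-17 J.
Converting to eV: E = 267.2 eV ≈ 267 eV.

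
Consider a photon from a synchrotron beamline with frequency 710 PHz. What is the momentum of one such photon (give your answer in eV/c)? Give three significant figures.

2940 eV/c

Use h = 6.62607015 × 10^-34 J·s, c = 2.99792458 × 10^8 m/s, 1 eV = 1.602176634 × 10^-19 J.
First convert: f = 710 PHz = 7.1 × 10^17 Hz.
Since p = hf/c for a photon, p = 1.569 × 10^-24 kg·m/s.
Converting to eV/c: p = 2936 eV/c ≈ 2940 eV/c.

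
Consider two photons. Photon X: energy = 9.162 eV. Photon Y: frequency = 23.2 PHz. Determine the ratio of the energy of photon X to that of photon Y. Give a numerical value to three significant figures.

E_X = 1.468e-18 J (from energy = 9.162 eV, via E given directly).
E_Y = 1.537e-17 J (from frequency = 23.2 PHz, via E = hf).
Ratio = 1.468e-18 / 1.537e-17 = 0.0955.

0.0955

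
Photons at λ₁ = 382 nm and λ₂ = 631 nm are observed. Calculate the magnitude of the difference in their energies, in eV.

Using E = hc/λ: E₁ = 5.200e-19 J, E₂ = 3.148e-19 J.
|ΔE| = |5.200e-19 − 3.148e-19| = 2.05e-19 J = 1.28 eV.

1.28 eV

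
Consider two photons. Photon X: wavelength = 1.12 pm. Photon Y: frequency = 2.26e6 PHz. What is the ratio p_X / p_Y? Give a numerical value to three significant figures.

p_X = 5.916e-22 kg·m/s (from wavelength = 1.12 pm, via p = h/λ).
p_Y = 4.995e-21 kg·m/s (from frequency = 2.26e6 PHz, via p = hf/c).
Ratio = 5.916e-22 / 4.995e-21 = 0.118.

0.118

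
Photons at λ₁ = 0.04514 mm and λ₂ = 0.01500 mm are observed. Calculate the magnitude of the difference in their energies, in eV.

Using E = hc/λ: E₁ = 4.4006e-21 J, E₂ = 1.3243e-20 J.
|ΔE| = |4.4006e-21 − 1.3243e-20| = 8.84e-21 J = 0.0552 eV.

0.0552 eV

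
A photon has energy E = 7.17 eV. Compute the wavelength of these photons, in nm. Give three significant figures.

173 nm

Use h = 6.62607015e-34 J·s, c = 2.99792458e8 m/s, 1 eV = 1.602176634e-19 J.
Convert to SI: E = 7.17 eV = 1.1488e-18 J.
The photon relation is λ = hc/E, giving λ = 1.729e-7 m.
Converting to nm: λ = 172.9 nm ≈ 173 nm.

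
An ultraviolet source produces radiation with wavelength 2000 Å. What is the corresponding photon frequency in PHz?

Use c = 2.99792458 × 10^8 m/s.
First convert: λ = 2000 Å = 2.00 × 10^-7 m.
The photon relation is f = c/λ, giving f = 1.499 × 10^15 Hz.
Converting to PHz: f = 1.499 PHz ≈ 1.50 PHz.

1.50 PHz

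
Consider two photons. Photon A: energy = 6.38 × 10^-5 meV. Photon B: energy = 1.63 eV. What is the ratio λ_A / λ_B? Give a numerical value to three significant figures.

λ_A = 19.43 m (from energy = 6.38 × 10^-5 meV, via λ = hc/E).
λ_B = 7.606 × 10^-7 m (from energy = 1.63 eV, via λ = hc/E).
Ratio = 19.43 / 7.606 × 10^-7 = 2.55 × 10^7.

2.55 × 10^7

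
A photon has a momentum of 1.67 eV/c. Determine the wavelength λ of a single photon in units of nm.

742 nm

Convert to SI: p = 1.67 eV/c = 8.9250e-28 kg·m/s.
Since λ = h/p for a photon, λ = 7.424e-7 m.
Converting to nm: λ = 742.4 nm ≈ 742 nm.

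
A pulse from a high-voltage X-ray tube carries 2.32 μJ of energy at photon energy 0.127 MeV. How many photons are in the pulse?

Per-photon energy: E = 2.035 × 10^-14 J (from energy = 0.127 MeV).
N = E_total / E_photon = 2.32 × 10^-6 J / 2.035 × 10^-14 J = 1.14 × 10^8.

1.14 × 10^8 photons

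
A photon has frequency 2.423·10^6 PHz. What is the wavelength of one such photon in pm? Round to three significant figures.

First convert: f = 2.423·10^6 PHz = 2.423·10^21 Hz.
Apply λ = c/f: λ = 1.237·10^-13 m.
Converting to pm: λ = 0.1237 pm ≈ 0.124 pm.

0.124 pm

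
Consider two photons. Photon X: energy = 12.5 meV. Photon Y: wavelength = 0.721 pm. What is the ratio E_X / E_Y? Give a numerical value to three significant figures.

E_X = 2.003e-21 J (from energy = 12.5 meV, via E given directly).
E_Y = 2.755e-13 J (from wavelength = 0.721 pm, via E = hc/λ).
Ratio = 2.003e-21 / 2.755e-13 = 7.27e-9.

7.27e-9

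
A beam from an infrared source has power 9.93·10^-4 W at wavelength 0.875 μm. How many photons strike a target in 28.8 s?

1.26·10^17 photons

Total energy: E_total = P·t = 9.93·10^-4 × 28.8 = 0.02860 J.
Per-photon energy: E = 2.270·10^-19 J.
N = E_total / E_photon = 1.26·10^17.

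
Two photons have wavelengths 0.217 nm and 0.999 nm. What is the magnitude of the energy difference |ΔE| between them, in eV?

Using E = hc/λ: E₁ = 9.154e-16 J, E₂ = 1.988e-16 J.
|ΔE| = |9.154e-16 − 1.988e-16| = 7.17e-16 J = 4470 eV.

4470 eV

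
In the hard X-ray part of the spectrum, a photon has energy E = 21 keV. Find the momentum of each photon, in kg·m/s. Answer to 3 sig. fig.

(c = 2.99792458e8 m/s, 1 eV = 1.602176634e-19 J.)
Convert to SI: E = 21 keV = 3.3646e-15 J.
Since p = E/c for a photon, p = 1.122e-23 kg·m/s.
So p ≈ 1.12e-23 kg·m/s.

1.12e-23 kg·m/s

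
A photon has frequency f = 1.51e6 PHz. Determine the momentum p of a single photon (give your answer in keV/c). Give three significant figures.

First convert: f = 1.51e6 PHz = 1.51e21 Hz.
Since p = hf/c for a photon, p = 3.337e-21 kg·m/s.
Converting to keV/c: p = 6245 keV/c ≈ 6240 keV/c.

6240 keV/c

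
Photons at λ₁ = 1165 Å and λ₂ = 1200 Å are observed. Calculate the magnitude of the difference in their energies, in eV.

Using E = hc/λ: E₁ = 1.7051e-18 J, E₂ = 1.6554e-18 J.
|ΔE| = |1.7051e-18 − 1.6554e-18| = 4.97e-20 J = 0.310 eV.

0.310 eV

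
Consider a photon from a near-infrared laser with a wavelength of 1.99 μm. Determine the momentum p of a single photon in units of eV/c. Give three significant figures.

(h = 6.62607015 × 10^-34 J·s, c = 2.99792458 × 10^8 m/s, 1 eV = 1.602176634 × 10^-19 J.)
Convert to SI: λ = 1.99 μm = 1.99 × 10^-6 m.
Since p = h/λ for a photon, p = 3.330 × 10^-28 kg·m/s.
Converting to eV/c: p = 0.6230 eV/c ≈ 0.623 eV/c.

0.623 eV/c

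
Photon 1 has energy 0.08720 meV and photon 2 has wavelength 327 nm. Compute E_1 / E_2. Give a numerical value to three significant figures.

E_1 = 1.397e-23 J (from energy = 0.08720 meV, via E given directly).
E_2 = 6.075e-19 J (from wavelength = 327 nm, via E = hc/λ).
Ratio = 1.397e-23 / 6.075e-19 = 2.30e-5.

2.30e-5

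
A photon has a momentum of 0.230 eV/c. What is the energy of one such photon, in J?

First convert: p = 0.230 eV/c = 1.2292e-28 kg·m/s.
The photon relation is E = pc, giving E = 3.685e-20 J.
So E ≈ 3.69e-20 J.

3.69e-20 J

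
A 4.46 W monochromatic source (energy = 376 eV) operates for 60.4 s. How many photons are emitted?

4.47 × 10^18 photons

Total energy: E_total = P·t = 4.46 × 60.4 = 269.4 J.
Per-photon energy: E = 6.024 × 10^-17 J.
N = E_total / E_photon = 4.47 × 10^18.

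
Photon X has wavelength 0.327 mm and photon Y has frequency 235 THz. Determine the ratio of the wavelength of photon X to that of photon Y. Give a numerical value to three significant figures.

λ_X = 3.270e-4 m (from wavelength = 0.327 mm, via λ given directly).
λ_Y = 1.276e-6 m (from frequency = 235 THz, via λ = c/f).
Ratio = 3.270e-4 / 1.276e-6 = 256.

256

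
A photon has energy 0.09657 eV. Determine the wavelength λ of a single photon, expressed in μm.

12.8 μm

Use h = 6.62607015 × 10^-34 J·s, c = 2.99792458 × 10^8 m/s, 1 eV = 1.602176634 × 10^-19 J.
Convert to SI: E = 0.09657 eV = 1.5472 × 10^-20 J.
For a photon λ = hc/E, so λ = 1.284 × 10^-5 m.
Converting to μm: λ = 12.84 μm ≈ 12.8 μm.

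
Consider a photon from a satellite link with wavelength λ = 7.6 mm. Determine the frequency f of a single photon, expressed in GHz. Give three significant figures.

Convert to SI: λ = 7.6 mm = 0.0076 m.
Since f = c/λ for a photon, f = 3.945 × 10^10 Hz.
Converting to GHz: f = 39.45 GHz ≈ 39.4 GHz.

39.4 GHz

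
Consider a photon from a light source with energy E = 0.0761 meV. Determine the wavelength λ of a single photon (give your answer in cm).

(h = 6.62607015·10^-34 J·s, c = 2.99792458·10^8 m/s, 1 eV = 1.602176634·10^-19 J.)
Convert to SI: E = 0.0761 meV = 1.2193·10^-23 J.
For a photon λ = hc/E, so λ = 0.01629 m.
Converting to cm: λ = 1.629 cm ≈ 1.63 cm.

1.63 cm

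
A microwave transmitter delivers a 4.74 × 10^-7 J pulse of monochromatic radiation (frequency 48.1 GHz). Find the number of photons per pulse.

1.49 × 10^16 photons

Per-photon energy: E = 3.187 × 10^-23 J (from frequency = 48.1 GHz).
N = E_total / E_photon = 4.74 × 10^-7 J / 3.187 × 10^-23 J = 1.49 × 10^16.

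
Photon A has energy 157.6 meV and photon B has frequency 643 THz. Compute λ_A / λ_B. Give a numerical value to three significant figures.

λ_A = 7.867·10^-6 m (from energy = 157.6 meV, via λ = hc/E).
λ_B = 4.662·10^-7 m (from frequency = 643 THz, via λ = c/f).
Ratio = 7.867·10^-6 / 4.662·10^-7 = 16.9.

16.9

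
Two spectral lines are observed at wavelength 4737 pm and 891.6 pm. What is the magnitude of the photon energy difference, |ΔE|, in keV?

Using E = hc/λ: E₁ = 4.1935e-17 J, E₂ = 2.2280e-16 J.
|ΔE| = |4.1935e-17 − 2.2280e-16| = 1.81e-16 J = 1.13 keV.

1.13 keV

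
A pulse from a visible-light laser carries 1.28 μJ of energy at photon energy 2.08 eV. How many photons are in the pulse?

3.84 × 10^12 photons

Per-photon energy: E = 3.333 × 10^-19 J (from energy = 2.08 eV).
N = E_total / E_photon = 1.28 × 10^-6 J / 3.333 × 10^-19 J = 3.84 × 10^12.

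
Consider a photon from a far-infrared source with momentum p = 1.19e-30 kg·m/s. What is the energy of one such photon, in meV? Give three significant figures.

(c = 2.99792458e8 m/s, 1 eV = 1.602176634e-19 J.)
Apply E = pc: E = 3.568e-22 J.
Converting to meV: E = 2.227 meV ≈ 2.23 meV.

2.23 meV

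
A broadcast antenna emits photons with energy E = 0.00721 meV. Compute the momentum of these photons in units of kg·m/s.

3.85 × 10^-33 kg·m/s

First convert: E = 0.00721 meV = 1.1552 × 10^-24 J.
For a photon p = E/c, so p = 3.853 × 10^-33 kg·m/s.
So p ≈ 3.85 × 10^-33 kg·m/s.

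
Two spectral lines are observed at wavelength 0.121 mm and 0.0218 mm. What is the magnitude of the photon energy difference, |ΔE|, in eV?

0.0466 eV

Using E = hc/λ: E₁ = 1.642e-21 J, E₂ = 9.112e-21 J.
|ΔE| = |1.642e-21 − 9.112e-21| = 7.47e-21 J = 0.0466 eV.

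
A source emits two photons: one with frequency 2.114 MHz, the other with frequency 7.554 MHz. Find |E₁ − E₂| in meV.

Using E = hf: E₁ = 1.4008 × 10^-27 J, E₂ = 5.0053 × 10^-27 J.
|ΔE| = |1.4008 × 10^-27 − 5.0053 × 10^-27| = 3.60 × 10^-27 J = 2.25 × 10^-5 meV.

2.25 × 10^-5 meV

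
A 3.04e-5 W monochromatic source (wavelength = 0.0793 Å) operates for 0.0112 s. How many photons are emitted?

Total energy: E_total = P·t = 3.04e-5 × 0.0112 = 3.405e-7 J.
Per-photon energy: E = 2.505e-14 J.
N = E_total / E_photon = 1.36e7.

1.36e7 photons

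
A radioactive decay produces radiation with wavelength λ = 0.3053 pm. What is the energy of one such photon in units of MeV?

In SI units: λ = 0.3053 pm = 3.053e-13 m.
Since E = hc/λ for a photon, E = 6.507e-13 J.
Converting to MeV: E = 4.061 MeV ≈ 4.06 MeV.

4.06 MeV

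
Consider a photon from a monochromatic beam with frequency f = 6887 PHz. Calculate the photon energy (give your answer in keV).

Use h = 6.62607015e-34 J·s, 1 eV = 1.602176634e-19 J.
In SI units: f = 6887 PHz = 6.887e18 Hz.
Since E = hf for a photon, E = 4.563e-15 J.
Converting to keV: E = 28.48 keV ≈ 28.5 keV.

28.5 keV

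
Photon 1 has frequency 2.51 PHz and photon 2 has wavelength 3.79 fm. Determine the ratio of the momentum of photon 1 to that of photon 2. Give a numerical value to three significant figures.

3.17 × 10^-8

p_1 = 5.548 × 10^-27 kg·m/s (from frequency = 2.51 PHz, via p = hf/c).
p_2 = 1.748 × 10^-19 kg·m/s (from wavelength = 3.79 fm, via p = h/λ).
Ratio = 5.548 × 10^-27 / 1.748 × 10^-19 = 3.17 × 10^-8.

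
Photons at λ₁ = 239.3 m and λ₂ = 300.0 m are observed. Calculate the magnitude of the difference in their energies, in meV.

1.05 × 10^-6 meV

Using E = hc/λ: E₁ = 8.3011 × 10^-28 J, E₂ = 6.6215 × 10^-28 J.
|ΔE| = |8.3011 × 10^-28 − 6.6215 × 10^-28| = 1.68 × 10^-28 J = 1.05 × 10^-6 meV.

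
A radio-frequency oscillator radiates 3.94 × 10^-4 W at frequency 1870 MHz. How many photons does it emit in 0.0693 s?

Total energy: E_total = P·t = 3.94 × 10^-4 × 0.0693 = 2.730 × 10^-5 J.
Per-photon energy: E = 1.239 × 10^-24 J.
N = E_total / E_photon = 2.20 × 10^19.

2.20 × 10^19 photons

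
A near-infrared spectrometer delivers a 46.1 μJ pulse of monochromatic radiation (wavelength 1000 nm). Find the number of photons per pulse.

Per-photon energy: E = 1.986·10^-19 J (from wavelength = 1000 nm).
N = E_total / E_photon = 4.61·10^-5 J / 1.986·10^-19 J = 2.32·10^14.

2.32·10^14 photons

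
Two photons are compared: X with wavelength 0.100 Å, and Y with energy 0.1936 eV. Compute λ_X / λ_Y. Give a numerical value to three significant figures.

1.56e-6

λ_X = 1.000e-11 m (from wavelength = 0.100 Å, via λ given directly).
λ_Y = 6.404e-6 m (from energy = 0.1936 eV, via λ = hc/E).
Ratio = 1.000e-11 / 6.404e-6 = 1.56e-6.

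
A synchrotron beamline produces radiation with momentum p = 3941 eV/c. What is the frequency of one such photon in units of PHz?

953 PHz

Use h = 6.62607015 × 10^-34 J·s, c = 2.99792458 × 10^8 m/s, 1 eV = 1.602176634 × 10^-19 J.
In SI units: p = 3941 eV/c = 2.1062 × 10^-24 kg·m/s.
The photon relation is f = pc/h, giving f = 9.529 × 10^17 Hz.
Converting to PHz: f = 952.9 PHz ≈ 953 PHz.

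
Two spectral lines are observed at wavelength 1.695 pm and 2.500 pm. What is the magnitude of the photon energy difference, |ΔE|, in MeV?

0.236 MeV

Using E = hc/λ: E₁ = 1.1719 × 10^-13 J, E₂ = 7.9458 × 10^-14 J.
|ΔE| = |1.1719 × 10^-13 − 7.9458 × 10^-14| = 3.77 × 10^-14 J = 0.236 MeV.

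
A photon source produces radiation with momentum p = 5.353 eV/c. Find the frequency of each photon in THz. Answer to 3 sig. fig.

1290 THz

Use h = 6.62607015 × 10^-34 J·s, c = 2.99792458 × 10^8 m/s, 1 eV = 1.602176634 × 10^-19 J.
First convert: p = 5.353 eV/c = 2.8608 × 10^-27 kg·m/s.
Apply f = pc/h: f = 1.294 × 10^15 Hz.
Converting to THz: f = 1294 THz ≈ 1290 THz.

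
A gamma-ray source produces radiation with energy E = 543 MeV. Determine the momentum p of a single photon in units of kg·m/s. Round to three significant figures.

2.90 × 10^-19 kg·m/s

First convert: E = 543 MeV = 8.6998 × 10^-11 J.
Since p = E/c for a photon, p = 2.902 × 10^-19 kg·m/s.
So p ≈ 2.90 × 10^-19 kg·m/s.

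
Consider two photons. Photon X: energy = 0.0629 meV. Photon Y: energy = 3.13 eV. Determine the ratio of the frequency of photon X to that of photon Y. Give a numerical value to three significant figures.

2.01e-5

f_X = 1.521e10 Hz (from energy = 0.0629 meV, via f = E/h).
f_Y = 7.568e14 Hz (from energy = 3.13 eV, via f = E/h).
Ratio = 1.521e10 / 7.568e14 = 2.01e-5.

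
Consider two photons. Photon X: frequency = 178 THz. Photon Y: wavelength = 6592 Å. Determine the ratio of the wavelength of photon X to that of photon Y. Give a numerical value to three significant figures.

λ_X = 1.684e-6 m (from frequency = 178 THz, via λ = c/f).
λ_Y = 6.592e-7 m (from wavelength = 6592 Å, via λ given directly).
Ratio = 1.684e-6 / 6.592e-7 = 2.55.

2.55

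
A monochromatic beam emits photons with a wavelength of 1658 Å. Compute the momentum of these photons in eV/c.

7.48 eV/c

(h = 6.62607015·10^-34 J·s, c = 2.99792458·10^8 m/s, 1 eV = 1.602176634·10^-19 J.)
In SI units: λ = 1658 Å = 1.658·10^-7 m.
Apply p = h/λ: p = 3.996·10^-27 kg·m/s.
Converting to eV/c: p = 7.478 eV/c ≈ 7.48 eV/c.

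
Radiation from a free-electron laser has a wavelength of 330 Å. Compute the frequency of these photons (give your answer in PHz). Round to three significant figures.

Convert to SI: λ = 330 Å = 3.3·10^-8 m.
Apply f = c/λ: f = 9.085·10^15 Hz.
Converting to PHz: f = 9.085 PHz ≈ 9.08 PHz.

9.08 PHz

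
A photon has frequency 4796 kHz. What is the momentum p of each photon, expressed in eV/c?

1.98 × 10^-8 eV/c

Use h = 6.62607015 × 10^-34 J·s, c = 2.99792458 × 10^8 m/s, 1 eV = 1.602176634 × 10^-19 J.
First convert: f = 4796 kHz = 4.796 × 10^6 Hz.
The photon relation is p = hf/c, giving p = 1.060 × 10^-35 kg·m/s.
Converting to eV/c: p = 1.983 × 10^-8 eV/c ≈ 1.98 × 10^-8 eV/c.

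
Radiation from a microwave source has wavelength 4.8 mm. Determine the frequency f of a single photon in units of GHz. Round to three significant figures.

Convert to SI: λ = 4.8 mm = 0.0048 m.
The photon relation is f = c/λ, giving f = 6.246 × 10^10 Hz.
Converting to GHz: f = 62.46 GHz ≈ 62.5 GHz.

62.5 GHz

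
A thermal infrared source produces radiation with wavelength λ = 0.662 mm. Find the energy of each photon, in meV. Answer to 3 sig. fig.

(h = 6.62607015 × 10^-34 J·s, c = 2.99792458 × 10^8 m/s, 1 eV = 1.602176634 × 10^-19 J.)
Convert to SI: λ = 0.662 mm = 6.62 × 10^-4 m.
Apply E = hc/λ: E = 3.001 × 10^-22 J.
Converting to meV: E = 1.873 meV ≈ 1.87 meV.

1.87 meV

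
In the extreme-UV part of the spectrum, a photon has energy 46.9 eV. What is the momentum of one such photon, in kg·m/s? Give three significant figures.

Convert to SI: E = 46.9 eV = 7.5142e-18 J.
For a photon p = E/c, so p = 2.506e-26 kg·m/s.
So p ≈ 2.51e-26 kg·m/s.

2.51e-26 kg·m/s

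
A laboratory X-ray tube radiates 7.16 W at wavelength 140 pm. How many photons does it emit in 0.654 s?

3.30 × 10^15 photons

Total energy: E_total = P·t = 7.16 × 0.654 = 4.683 J.
Per-photon energy: E = 1.419 × 10^-15 J.
N = E_total / E_photon = 3.30 × 10^15.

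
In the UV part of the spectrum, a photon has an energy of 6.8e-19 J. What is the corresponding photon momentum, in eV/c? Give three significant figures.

For a photon p = E/c, so p = 2.268e-27 kg·m/s.
Converting to eV/c: p = 4.244 eV/c ≈ 4.24 eV/c.

4.24 eV/c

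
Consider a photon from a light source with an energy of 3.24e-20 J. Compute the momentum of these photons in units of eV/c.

0.202 eV/c

Use c = 2.99792458e8 m/s, 1 eV = 1.602176634e-19 J.
For a photon p = E/c, so p = 1.081e-28 kg·m/s.
Converting to eV/c: p = 0.2022 eV/c ≈ 0.202 eV/c.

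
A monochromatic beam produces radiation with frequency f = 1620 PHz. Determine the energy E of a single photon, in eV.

6700 eV

Take h = 6.62607015 × 10^-34 J·s, 1 eV = 1.602176634 × 10^-19 J.
Convert to SI: f = 1620 PHz = 1.62 × 10^18 Hz.
Apply E = hf: E = 1.073 × 10^-15 J.
Converting to eV: E = 6700 eV ≈ 6700 eV.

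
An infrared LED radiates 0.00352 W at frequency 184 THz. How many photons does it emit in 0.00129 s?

3.72e13 photons

Total energy: E_total = P·t = 0.00352 × 0.00129 = 4.541e-6 J.
Per-photon energy: E = 1.219e-19 J.
N = E_total / E_photon = 3.72e13.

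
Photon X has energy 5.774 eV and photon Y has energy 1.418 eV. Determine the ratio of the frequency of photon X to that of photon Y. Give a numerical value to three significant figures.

f_X = 1.396e15 Hz (from energy = 5.774 eV, via f = E/h).
f_Y = 3.429e14 Hz (from energy = 1.418 eV, via f = E/h).
Ratio = 1.396e15 / 3.429e14 = 4.07.

4.07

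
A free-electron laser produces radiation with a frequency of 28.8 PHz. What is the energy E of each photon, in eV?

119 eV

First convert: f = 28.8 PHz = 2.88·10^16 Hz.
The photon relation is E = hf, giving E = 1.908·10^-17 J.
Converting to eV: E = 119.1 eV ≈ 119 eV.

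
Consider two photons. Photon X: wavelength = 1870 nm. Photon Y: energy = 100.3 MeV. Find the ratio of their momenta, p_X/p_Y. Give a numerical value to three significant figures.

6.61 × 10^-9

p_X = 3.543 × 10^-28 kg·m/s (from wavelength = 1870 nm, via p = h/λ).
p_Y = 5.360 × 10^-20 kg·m/s (from energy = 100.3 MeV, via p = E/c).
Ratio = 3.543 × 10^-28 / 5.360 × 10^-20 = 6.61 × 10^-9.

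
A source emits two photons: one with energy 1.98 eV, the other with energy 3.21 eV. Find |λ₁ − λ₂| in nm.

240 nm

Using λ = hc/E: λ₁ = 6.262 × 10^-7 m, λ₂ = 3.862 × 10^-7 m.
|Δλ| = |6.262 × 10^-7 − 3.862 × 10^-7| = 2.40 × 10^-7 m = 240 nm.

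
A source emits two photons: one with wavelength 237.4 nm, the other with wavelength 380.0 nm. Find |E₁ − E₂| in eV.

Using E = hc/λ: E₁ = 8.3675 × 10^-19 J, E₂ = 5.2275 × 10^-19 J.
|ΔE| = |8.3675 × 10^-19 − 5.2275 × 10^-19| = 3.14 × 10^-19 J = 1.96 eV.

1.96 eV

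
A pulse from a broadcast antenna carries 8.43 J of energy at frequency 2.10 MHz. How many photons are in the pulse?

Per-photon energy: E = 1.391 × 10^-27 J (from frequency = 2.10 MHz).
N = E_total / E_photon = 8.43 J / 1.391 × 10^-27 J = 6.06 × 10^27.

6.06 × 10^27 photons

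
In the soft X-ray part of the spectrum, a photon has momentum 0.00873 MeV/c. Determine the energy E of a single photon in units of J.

1.40 × 10^-15 J

Use c = 2.99792458 × 10^8 m/s, 1 eV = 1.602176634 × 10^-19 J.
First convert: p = 0.00873 MeV/c = 4.6656 × 10^-24 kg·m/s.
For a photon E = pc, so E = 1.399 × 10^-15 J.
So E ≈ 1.40 × 10^-15 J.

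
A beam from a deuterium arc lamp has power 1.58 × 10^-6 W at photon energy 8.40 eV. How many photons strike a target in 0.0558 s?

6.55 × 10^10 photons

Total energy: E_total = P·t = 1.58 × 10^-6 × 0.0558 = 8.816 × 10^-8 J.
Per-photon energy: E = 1.346 × 10^-18 J.
N = E_total / E_photon = 6.55 × 10^10.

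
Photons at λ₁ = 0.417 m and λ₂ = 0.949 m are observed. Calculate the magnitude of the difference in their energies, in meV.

Using E = hc/λ: E₁ = 4.764e-25 J, E₂ = 2.093e-25 J.
|ΔE| = |4.764e-25 − 2.093e-25| = 2.67e-25 J = 1.67e-3 meV.

1.67e-3 meV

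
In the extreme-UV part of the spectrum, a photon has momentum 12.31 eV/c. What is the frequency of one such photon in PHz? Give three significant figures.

2.98 PHz

Use h = 6.62607015·10^-34 J·s, c = 2.99792458·10^8 m/s, 1 eV = 1.602176634·10^-19 J.
First convert: p = 12.31 eV/c = 6.5788·10^-27 kg·m/s.
Since f = pc/h for a photon, f = 2.977·10^15 Hz.
Converting to PHz: f = 2.977 PHz ≈ 2.98 PHz.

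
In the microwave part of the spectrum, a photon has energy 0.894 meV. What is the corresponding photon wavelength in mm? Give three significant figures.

Convert to SI: E = 0.894 meV = 1.4323·10^-22 J.
Apply λ = hc/E: λ = 0.001387 m.
Converting to mm: λ = 1.387 mm ≈ 1.39 mm.

1.39 mm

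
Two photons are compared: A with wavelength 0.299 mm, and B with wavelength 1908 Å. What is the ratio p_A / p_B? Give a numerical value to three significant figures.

6.38·10^-4

p_A = 2.216·10^-30 kg·m/s (from wavelength = 0.299 mm, via p = h/λ).
p_B = 3.473·10^-27 kg·m/s (from wavelength = 1908 Å, via p = h/λ).
Ratio = 2.216·10^-30 / 3.473·10^-27 = 6.38·10^-4.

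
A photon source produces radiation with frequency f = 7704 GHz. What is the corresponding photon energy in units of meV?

(h = 6.62607015 × 10^-34 J·s, 1 eV = 1.602176634 × 10^-19 J.)
In SI units: f = 7704 GHz = 7.704 × 10^12 Hz.
The photon relation is E = hf, giving E = 5.105 × 10^-21 J.
Converting to meV: E = 31.86 meV ≈ 31.9 meV.

31.9 meV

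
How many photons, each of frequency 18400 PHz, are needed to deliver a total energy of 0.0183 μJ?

1.50 × 10^6 photons

Per-photon energy: E = 1.219 × 10^-14 J (from frequency = 18400 PHz).
N = E_total / E_photon = 1.83 × 10^-8 J / 1.219 × 10^-14 J = 1.50 × 10^6.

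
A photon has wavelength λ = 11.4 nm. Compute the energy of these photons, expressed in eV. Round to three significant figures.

109 eV

First convert: λ = 11.4 nm = 1.14 × 10^-8 m.
Since E = hc/λ for a photon, E = 1.742 × 10^-17 J.
Converting to eV: E = 108.8 eV ≈ 109 eV.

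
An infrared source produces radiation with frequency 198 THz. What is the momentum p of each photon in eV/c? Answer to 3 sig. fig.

Use h = 6.62607015e-34 J·s, c = 2.99792458e8 m/s, 1 eV = 1.602176634e-19 J.
Convert to SI: f = 198 THz = 1.98e14 Hz.
Since p = hf/c for a photon, p = 4.376e-28 kg·m/s.
Converting to eV/c: p = 0.8189 eV/c ≈ 0.819 eV/c.

0.819 eV/c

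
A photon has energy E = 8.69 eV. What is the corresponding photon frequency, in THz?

2100 THz

Take h = 6.62607015 × 10^-34 J·s, 1 eV = 1.602176634 × 10^-19 J.
In SI units: E = 8.69 eV = 1.3923 × 10^-18 J.
The photon relation is f = E/h, giving f = 2.101 × 10^15 Hz.
Converting to THz: f = 2101 THz ≈ 2100 THz.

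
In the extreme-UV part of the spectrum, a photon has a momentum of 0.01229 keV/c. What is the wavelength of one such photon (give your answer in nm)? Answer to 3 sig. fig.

Convert to SI: p = 0.01229 keV/c = 6.5681 × 10^-27 kg·m/s.
Apply λ = h/p: λ = 1.009 × 10^-7 m.
Converting to nm: λ = 100.9 nm ≈ 101 nm.

101 nm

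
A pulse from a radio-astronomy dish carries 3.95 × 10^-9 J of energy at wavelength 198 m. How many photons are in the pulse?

Per-photon energy: E = 1.003 × 10^-27 J (from wavelength = 198 m).
N = E_total / E_photon = 3.95 × 10^-9 J / 1.003 × 10^-27 J = 3.94 × 10^18.

3.94 × 10^18 photons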